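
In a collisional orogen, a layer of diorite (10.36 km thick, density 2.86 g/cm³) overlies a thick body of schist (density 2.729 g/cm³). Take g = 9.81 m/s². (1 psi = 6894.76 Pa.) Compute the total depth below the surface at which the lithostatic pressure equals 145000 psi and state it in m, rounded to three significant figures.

Pressure at base of upper layers: 2860×9.81×10360 = 2.907×10^8 Pa = 42158 psi
Remaining pressure to be supplied by schist: 9.997×10^8 − 2.907×10^8 = 7.091×10^8 Pa
Additional depth in schist = 7.091×10^8 Pa / (2729 kg/m³ × 9.81 m/s²) = 26486 m
Total depth = 10360 m + 26486 m = 36846 m

36800 m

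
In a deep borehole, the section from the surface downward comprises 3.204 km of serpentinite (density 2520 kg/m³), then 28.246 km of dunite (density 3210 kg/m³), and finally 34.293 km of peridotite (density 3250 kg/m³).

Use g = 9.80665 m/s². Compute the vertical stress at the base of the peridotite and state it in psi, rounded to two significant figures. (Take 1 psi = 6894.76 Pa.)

serpentinite: 2520 kg/m³ × 9.80665 m/s² × 3204 m = 7.918×10^7 Pa = 11484 psi
dunite: 3210 kg/m³ × 9.80665 m/s² × 28246 m = 8.892×10^8 Pa = 1.290×10^5 psi
peridotite: 3250 kg/m³ × 9.80665 m/s² × 34293 m = 1.093×10^9 Pa = 1.585×10^5 psi
Total = 11484 + 1.290×10^5 + 1.585×10^5 = 2.9897×10^5 psi

300000 psi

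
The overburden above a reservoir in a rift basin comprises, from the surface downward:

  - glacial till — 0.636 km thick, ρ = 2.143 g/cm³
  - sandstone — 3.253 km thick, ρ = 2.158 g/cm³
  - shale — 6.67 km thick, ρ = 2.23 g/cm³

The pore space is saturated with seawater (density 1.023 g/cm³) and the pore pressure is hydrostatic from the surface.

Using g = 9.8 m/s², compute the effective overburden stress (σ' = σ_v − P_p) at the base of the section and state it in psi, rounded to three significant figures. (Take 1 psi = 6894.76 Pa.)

17700 psi

Overburden (lithostatic) stress σ_v:
glacial till: 2143 kg/m³ × 9.8 m/s² × 636 m = 1.336×10^7 Pa = 13.36 MPa
sandstone: 2158 kg/m³ × 9.8 m/s² × 3253 m = 6.880×10^7 Pa = 68.80 MPa
shale: 2230 kg/m³ × 9.8 m/s² × 6670 m = 1.458×10^8 Pa = 145.8 MPa
Total = 13.36 + 68.80 + 145.8 = 227.92 MPa
Pore pressure P_p = 1023 kg/m³ × 9.8 m/s² × 10559 m = 1.059×10^8 Pa = 105.9 MPa
Effective stress σ' = σ_v − P_p = 227.9 − 105.9 = 122.06 MPa = 17703 psi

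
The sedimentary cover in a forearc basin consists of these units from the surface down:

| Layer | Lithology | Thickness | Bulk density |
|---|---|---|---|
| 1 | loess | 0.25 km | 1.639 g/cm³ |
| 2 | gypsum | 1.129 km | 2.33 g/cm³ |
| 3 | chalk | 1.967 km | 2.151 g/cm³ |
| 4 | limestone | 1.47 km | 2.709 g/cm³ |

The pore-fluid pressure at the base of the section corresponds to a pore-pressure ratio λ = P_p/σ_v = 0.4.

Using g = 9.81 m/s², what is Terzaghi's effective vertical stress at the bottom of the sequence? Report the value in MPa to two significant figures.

66 MPa

Overburden (lithostatic) stress σ_v:
loess: 1639 kg/m³ × 9.81 m/s² × 250 m = 4.020×10^6 Pa = 4.020 MPa
gypsum: 2330 kg/m³ × 9.81 m/s² × 1129 m = 2.581×10^7 Pa = 25.81 MPa
chalk: 2151 kg/m³ × 9.81 m/s² × 1967 m = 4.151×10^7 Pa = 41.51 MPa
limestone: 2709 kg/m³ × 9.81 m/s² × 1470 m = 3.907×10^7 Pa = 39.07 MPa
Total = 4.020 + 25.81 + 41.51 + 39.07 = 110.40 MPa
Pore pressure P_p = λ·σ_v = 0.4 × 110.4 MPa = 44.16 MPa
Effective stress σ' = σ_v − P_p = 110.4 − 44.16 = 66.238 MPa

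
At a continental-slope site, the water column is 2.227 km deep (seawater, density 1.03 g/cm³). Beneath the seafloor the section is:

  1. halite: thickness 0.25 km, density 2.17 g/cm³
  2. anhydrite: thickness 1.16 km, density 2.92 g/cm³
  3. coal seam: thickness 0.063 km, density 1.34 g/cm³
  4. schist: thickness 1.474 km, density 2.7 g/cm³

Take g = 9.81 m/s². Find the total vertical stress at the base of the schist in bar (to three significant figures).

1010 bar

seawater: 1030 kg/m³ × 9.81 m/s² × 2227 m = 2.250×10^7 Pa = 225.0 bar
halite: 2170 kg/m³ × 9.81 m/s² × 250 m = 5.322×10^6 Pa = 53.22 bar
anhydrite: 2920 kg/m³ × 9.81 m/s² × 1160 m = 3.323×10^7 Pa = 332.3 bar
coal seam: 1340 kg/m³ × 9.81 m/s² × 63 m = 8.282×10^5 Pa = 8.282 bar
schist: 2700 kg/m³ × 9.81 m/s² × 1474 m = 3.904×10^7 Pa = 390.4 bar
Total = 225.0 + 53.22 + 332.3 + 8.282 + 390.4 = 1009.2 bar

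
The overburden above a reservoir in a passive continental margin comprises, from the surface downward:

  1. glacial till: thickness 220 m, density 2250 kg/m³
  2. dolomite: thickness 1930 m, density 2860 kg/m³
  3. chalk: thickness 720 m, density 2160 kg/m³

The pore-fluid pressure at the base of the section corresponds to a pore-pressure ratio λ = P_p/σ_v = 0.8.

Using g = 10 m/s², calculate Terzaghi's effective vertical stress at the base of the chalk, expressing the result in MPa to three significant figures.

15.1 MPa

Overburden (lithostatic) stress σ_v:
glacial till: 2250 kg/m³ × 10 m/s² × 220 m = 4.950×10^6 Pa = 4.950 MPa
dolomite: 2860 kg/m³ × 10 m/s² × 1930 m = 5.520×10^7 Pa = 55.20 MPa
chalk: 2160 kg/m³ × 10 m/s² × 720 m = 1.555×10^7 Pa = 15.55 MPa
Total = 4.950 + 55.20 + 15.55 = 75.700 MPa
Pore pressure P_p = λ·σ_v = 0.8 × 75.70 MPa = 60.56 MPa
Effective stress σ' = σ_v − P_p = 75.70 − 60.56 = 15.140 MPa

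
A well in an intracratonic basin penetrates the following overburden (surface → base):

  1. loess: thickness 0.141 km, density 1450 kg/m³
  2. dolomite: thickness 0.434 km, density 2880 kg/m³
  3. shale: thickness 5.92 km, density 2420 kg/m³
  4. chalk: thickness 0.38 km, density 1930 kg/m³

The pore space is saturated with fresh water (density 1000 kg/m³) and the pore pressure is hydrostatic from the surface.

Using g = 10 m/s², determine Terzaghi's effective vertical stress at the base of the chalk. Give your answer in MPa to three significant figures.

Overburden (lithostatic) stress σ_v:
loess: 1450 kg/m³ × 10 m/s² × 141 m = 2.045×10^6 Pa = 2.045 MPa
dolomite: 2880 kg/m³ × 10 m/s² × 434 m = 1.250×10^7 Pa = 12.50 MPa
shale: 2420 kg/m³ × 10 m/s² × 5920 m = 1.433×10^8 Pa = 143.3 MPa
chalk: 1930 kg/m³ × 10 m/s² × 380 m = 7.334×10^6 Pa = 7.334 MPa
Total = 2.045 + 12.50 + 143.3 + 7.334 = 165.14 MPa
Pore pressure P_p = 1000 kg/m³ × 10 m/s² × 6875 m = 6.875×10^7 Pa = 68.75 MPa
Effective stress σ' = σ_v − P_p = 165.1 − 68.75 = 96.392 MPa

96.4 MPa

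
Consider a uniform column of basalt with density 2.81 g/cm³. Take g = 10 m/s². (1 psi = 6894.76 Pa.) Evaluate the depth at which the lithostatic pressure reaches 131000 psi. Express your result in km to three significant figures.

32.1 km

h = P/(ρg) = 131000 psi / (2810 kg/m³ × 10 m/s²) = 9.032×10^8 Pa / 28100 Pa/m = 32143 m
= 32.143 km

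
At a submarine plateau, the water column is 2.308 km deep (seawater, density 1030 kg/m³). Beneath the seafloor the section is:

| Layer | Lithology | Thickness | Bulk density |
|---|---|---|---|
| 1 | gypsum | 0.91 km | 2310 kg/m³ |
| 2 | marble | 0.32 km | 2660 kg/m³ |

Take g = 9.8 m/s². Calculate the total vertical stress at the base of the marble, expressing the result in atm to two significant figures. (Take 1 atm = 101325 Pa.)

seawater: 1030 kg/m³ × 9.8 m/s² × 2308 m = 2.330×10^7 Pa = 229.9 atm
gypsum: 2310 kg/m³ × 9.8 m/s² × 910 m = 2.060×10^7 Pa = 203.3 atm
marble: 2660 kg/m³ × 9.8 m/s² × 320 m = 8.342×10^6 Pa = 82.33 atm
Total = 229.9 + 203.3 + 82.33 = 515.56 atm

520 atm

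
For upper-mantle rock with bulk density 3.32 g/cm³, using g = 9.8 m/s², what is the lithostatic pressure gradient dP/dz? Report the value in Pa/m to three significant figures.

dP/dz = ρg = 3320 kg/m³ × 9.8 m/s² = 32536 Pa/m

32500 Pa/m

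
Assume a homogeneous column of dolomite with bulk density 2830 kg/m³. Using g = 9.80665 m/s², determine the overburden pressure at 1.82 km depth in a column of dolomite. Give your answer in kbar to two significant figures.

dolomite: 2830 kg/m³ × 9.80665 m/s² × 1820 m = 5.051×10^7 Pa = 0.5051 kbar

0.51 kbar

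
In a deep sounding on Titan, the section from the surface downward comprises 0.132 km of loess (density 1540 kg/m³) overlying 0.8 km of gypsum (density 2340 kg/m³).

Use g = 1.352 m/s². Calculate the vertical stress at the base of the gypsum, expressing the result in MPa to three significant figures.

loess: 1540 kg/m³ × 1.352 m/s² × 132 m = 2.748×10^5 Pa = 0.2748 MPa
gypsum: 2340 kg/m³ × 1.352 m/s² × 800 m = 2.531×10^6 Pa = 2.531 MPa
Total = 0.2748 + 2.531 = 2.8058 MPa

2.81 MPa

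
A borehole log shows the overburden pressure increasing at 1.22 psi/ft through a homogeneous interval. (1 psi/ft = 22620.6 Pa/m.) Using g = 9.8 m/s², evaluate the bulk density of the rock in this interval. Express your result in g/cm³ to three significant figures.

ρ = (dP/dz)/g = 1.22 psi/ft / 9.8 m/s² = 27597 Pa/m / 9.8 m/s² = 2816.0 kg/m³
= 2.816 g/cm³

2.82 g/cm³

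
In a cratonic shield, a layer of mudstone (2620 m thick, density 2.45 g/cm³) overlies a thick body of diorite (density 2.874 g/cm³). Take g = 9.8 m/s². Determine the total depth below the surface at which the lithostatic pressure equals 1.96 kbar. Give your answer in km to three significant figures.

7.35 km

Pressure at base of upper layers: 2450×9.8×2620 = 6.291×10^7 Pa = 0.6291 kbar
Remaining pressure to be supplied by diorite: 1.960×10^8 − 6.291×10^7 = 1.331×10^8 Pa
Additional depth in diorite = 1.331×10^8 Pa / (2874 kg/m³ × 9.8 m/s²) = 4725.5 m
Total depth = 2620 m + 4725.5 m = 7345.5 m
= 7.3455 km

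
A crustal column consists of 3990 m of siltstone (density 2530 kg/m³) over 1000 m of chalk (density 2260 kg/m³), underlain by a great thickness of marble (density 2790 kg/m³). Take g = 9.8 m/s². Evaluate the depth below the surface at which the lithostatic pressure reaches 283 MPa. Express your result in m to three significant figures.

Pressure at base of upper layers: 2530×9.8×3990 + 2260×9.8×1000 = 1.211×10^8 Pa = 121.1 MPa
Remaining pressure to be supplied by marble: 2.830×10^8 − 1.211×10^8 = 1.619×10^8 Pa
Additional depth in marble = 1.619×10^8 Pa / (2790 kg/m³ × 9.8 m/s²) = 5922.2 m
Total depth = 4990 m + 5922.2 m = 10912 m

10900 m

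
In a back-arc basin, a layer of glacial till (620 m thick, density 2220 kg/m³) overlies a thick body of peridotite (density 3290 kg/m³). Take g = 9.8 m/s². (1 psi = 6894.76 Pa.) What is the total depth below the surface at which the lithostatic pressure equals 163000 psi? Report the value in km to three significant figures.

Pressure at base of upper layers: 2220×9.8×620 = 1.349×10^7 Pa = 1956 psi
Remaining pressure to be supplied by peridotite: 1.124×10^9 − 1.349×10^7 = 1.110×10^9 Pa
Additional depth in peridotite = 1.110×10^9 Pa / (3290 kg/m³ × 9.8 m/s²) = 34438 m
Total depth = 620 m + 34438 m = 35058 m
= 35.058 km

35.1 km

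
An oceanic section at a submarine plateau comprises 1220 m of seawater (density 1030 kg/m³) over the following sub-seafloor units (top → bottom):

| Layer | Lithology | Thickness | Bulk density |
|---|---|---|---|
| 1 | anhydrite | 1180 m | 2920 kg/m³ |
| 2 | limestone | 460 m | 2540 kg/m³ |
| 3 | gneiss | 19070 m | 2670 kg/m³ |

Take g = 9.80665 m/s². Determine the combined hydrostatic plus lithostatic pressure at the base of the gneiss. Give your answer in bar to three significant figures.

5570 bar

seawater: 1030 kg/m³ × 9.80665 m/s² × 1220 m = 1.232×10^7 Pa = 123.2 bar
anhydrite: 2920 kg/m³ × 9.80665 m/s² × 1180 m = 3.379×10^7 Pa = 337.9 bar
limestone: 2540 kg/m³ × 9.80665 m/s² × 460 m = 1.146×10^7 Pa = 114.6 bar
gneiss: 2670 kg/m³ × 9.80665 m/s² × 19070 m = 4.993×10^8 Pa = 4993 bar
Total = 123.2 + 337.9 + 114.6 + 4993 = 5569.0 bar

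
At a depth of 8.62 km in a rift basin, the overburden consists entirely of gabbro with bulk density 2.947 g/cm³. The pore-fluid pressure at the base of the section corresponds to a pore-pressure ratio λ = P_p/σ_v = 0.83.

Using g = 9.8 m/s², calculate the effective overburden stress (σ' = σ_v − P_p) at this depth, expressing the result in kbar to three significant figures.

Overburden (lithostatic) stress σ_v:
gabbro: 2947 kg/m³ × 9.8 m/s² × 8620 m = 2.490×10^8 Pa = 249.0 MPa
Pore pressure P_p = λ·σ_v = 0.83 × 249.0 MPa = 206.6 MPa
Effective stress σ' = σ_v − P_p = 249.0 − 206.6 = 42.322 MPa = 0.42322 kbar

0.423 kbar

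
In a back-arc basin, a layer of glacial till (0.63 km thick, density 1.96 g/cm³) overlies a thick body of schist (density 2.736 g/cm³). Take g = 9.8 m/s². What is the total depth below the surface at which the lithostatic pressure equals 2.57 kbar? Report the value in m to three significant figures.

9760 m

Pressure at base of upper layers: 1960×9.8×630 = 1.210×10^7 Pa = 0.1210 kbar
Remaining pressure to be supplied by schist: 2.570×10^8 − 1.210×10^7 = 2.449×10^8 Pa
Additional depth in schist = 2.449×10^8 Pa / (2736 kg/m³ × 9.8 m/s²) = 9133.7 m
Total depth = 630 m + 9133.7 m = 9763.7 m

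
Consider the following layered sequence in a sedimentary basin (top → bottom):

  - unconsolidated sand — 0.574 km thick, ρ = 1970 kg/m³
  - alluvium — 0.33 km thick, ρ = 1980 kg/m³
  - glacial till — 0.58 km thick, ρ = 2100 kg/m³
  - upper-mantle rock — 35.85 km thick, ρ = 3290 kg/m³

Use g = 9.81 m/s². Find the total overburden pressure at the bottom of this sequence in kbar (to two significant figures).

unconsolidated sand: 1970 kg/m³ × 9.81 m/s² × 574 m = 1.109×10^7 Pa = 0.1109 kbar
alluvium: 1980 kg/m³ × 9.81 m/s² × 330 m = 6.410×10^6 Pa = 0.06410 kbar
glacial till: 2100 kg/m³ × 9.81 m/s² × 580 m = 1.195×10^7 Pa = 0.1195 kbar
upper-mantle rock: 3290 kg/m³ × 9.81 m/s² × 35850 m = 1.157×10^9 Pa = 11.57 kbar
Total = 0.1109 + 0.06410 + 0.1195 + 11.57 = 11.865 kbar

12 kbar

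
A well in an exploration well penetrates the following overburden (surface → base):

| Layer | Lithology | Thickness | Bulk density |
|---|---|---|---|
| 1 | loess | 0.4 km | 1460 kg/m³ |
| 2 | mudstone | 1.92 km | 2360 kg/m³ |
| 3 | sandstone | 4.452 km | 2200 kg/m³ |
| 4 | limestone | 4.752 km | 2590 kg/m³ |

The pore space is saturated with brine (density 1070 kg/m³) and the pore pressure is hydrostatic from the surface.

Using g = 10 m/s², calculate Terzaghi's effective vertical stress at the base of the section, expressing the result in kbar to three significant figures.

Overburden (lithostatic) stress σ_v:
loess: 1460 kg/m³ × 10 m/s² × 400 m = 5.840×10^6 Pa = 5.840 MPa
mudstone: 2360 kg/m³ × 10 m/s² × 1920 m = 4.531×10^7 Pa = 45.31 MPa
sandstone: 2200 kg/m³ × 10 m/s² × 4452 m = 9.794×10^7 Pa = 97.94 MPa
limestone: 2590 kg/m³ × 10 m/s² × 4752 m = 1.231×10^8 Pa = 123.1 MPa
Total = 5.840 + 45.31 + 97.94 + 123.1 = 272.17 MPa
Pore pressure P_p = 1070 kg/m³ × 10 m/s² × 11524 m = 1.233×10^8 Pa = 123.3 MPa
Effective stress σ' = σ_v − P_p = 272.2 − 123.3 = 148.87 MPa = 1.4887 kbar

1.49 kbar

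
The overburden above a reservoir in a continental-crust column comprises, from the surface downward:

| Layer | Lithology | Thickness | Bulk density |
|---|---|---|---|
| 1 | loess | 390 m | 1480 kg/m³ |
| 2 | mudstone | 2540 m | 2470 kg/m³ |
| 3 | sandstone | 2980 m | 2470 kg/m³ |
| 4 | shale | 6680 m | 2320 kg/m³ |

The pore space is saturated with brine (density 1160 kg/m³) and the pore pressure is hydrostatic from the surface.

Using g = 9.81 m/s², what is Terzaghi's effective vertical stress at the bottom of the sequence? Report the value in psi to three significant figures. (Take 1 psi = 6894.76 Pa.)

21500 psi

Overburden (lithostatic) stress σ_v:
loess: 1480 kg/m³ × 9.81 m/s² × 390 m = 5.662×10^6 Pa = 5.662 MPa
mudstone: 2470 kg/m³ × 9.81 m/s² × 2540 m = 6.155×10^7 Pa = 61.55 MPa
sandstone: 2470 kg/m³ × 9.81 m/s² × 2980 m = 7.221×10^7 Pa = 72.21 MPa
shale: 2320 kg/m³ × 9.81 m/s² × 6680 m = 1.520×10^8 Pa = 152.0 MPa
Total = 5.662 + 61.55 + 72.21 + 152.0 = 291.45 MPa
Pore pressure P_p = 1160 kg/m³ × 9.81 m/s² × 12590 m = 1.433×10^8 Pa = 143.3 MPa
Effective stress σ' = σ_v − P_p = 291.4 − 143.3 = 148.18 MPa = 21491 psi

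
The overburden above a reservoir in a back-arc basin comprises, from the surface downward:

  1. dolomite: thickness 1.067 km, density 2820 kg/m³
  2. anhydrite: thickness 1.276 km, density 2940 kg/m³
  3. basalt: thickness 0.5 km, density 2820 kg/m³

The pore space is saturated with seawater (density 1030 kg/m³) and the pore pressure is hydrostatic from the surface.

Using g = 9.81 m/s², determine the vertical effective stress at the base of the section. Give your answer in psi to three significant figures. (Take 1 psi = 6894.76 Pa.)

Overburden (lithostatic) stress σ_v:
dolomite: 2820 kg/m³ × 9.81 m/s² × 1067 m = 2.952×10^7 Pa = 29.52 MPa
anhydrite: 2940 kg/m³ × 9.81 m/s² × 1276 m = 3.680×10^7 Pa = 36.80 MPa
basalt: 2820 kg/m³ × 9.81 m/s² × 500 m = 1.383×10^7 Pa = 13.83 MPa
Total = 29.52 + 36.80 + 13.83 = 80.151 MPa
Pore pressure P_p = 1030 kg/m³ × 9.81 m/s² × 2843 m = 2.873×10^7 Pa = 28.73 MPa
Effective stress σ' = σ_v − P_p = 80.15 − 28.73 = 51.425 MPa = 7458.6 psi

7460 psi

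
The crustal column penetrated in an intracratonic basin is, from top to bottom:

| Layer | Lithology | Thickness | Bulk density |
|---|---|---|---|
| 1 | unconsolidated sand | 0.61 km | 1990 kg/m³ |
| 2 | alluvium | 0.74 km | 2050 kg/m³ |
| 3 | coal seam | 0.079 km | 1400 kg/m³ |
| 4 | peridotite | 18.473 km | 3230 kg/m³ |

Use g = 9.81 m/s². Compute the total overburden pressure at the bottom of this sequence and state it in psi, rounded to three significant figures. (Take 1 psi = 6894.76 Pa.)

unconsolidated sand: 1990 kg/m³ × 9.81 m/s² × 610 m = 1.191×10^7 Pa = 1727 psi
alluvium: 2050 kg/m³ × 9.81 m/s² × 740 m = 1.488×10^7 Pa = 2158 psi
coal seam: 1400 kg/m³ × 9.81 m/s² × 79 m = 1.085×10^6 Pa = 157.4 psi
peridotite: 3230 kg/m³ × 9.81 m/s² × 18473 m = 5.853×10^8 Pa = 84897 psi
Total = 1727 + 2158 + 157.4 + 84897 = 88939 psi

88900 psi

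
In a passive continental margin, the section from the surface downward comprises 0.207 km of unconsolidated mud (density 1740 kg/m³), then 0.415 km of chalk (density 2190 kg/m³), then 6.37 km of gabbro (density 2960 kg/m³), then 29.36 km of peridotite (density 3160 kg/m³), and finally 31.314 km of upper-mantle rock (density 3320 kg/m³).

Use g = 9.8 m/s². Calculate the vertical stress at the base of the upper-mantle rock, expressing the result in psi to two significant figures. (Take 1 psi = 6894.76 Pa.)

310000 psi

unconsolidated mud: 1740 kg/m³ × 9.8 m/s² × 207 m = 3.530×10^6 Pa = 511.9 psi
chalk: 2190 kg/m³ × 9.8 m/s² × 415 m = 8.907×10^6 Pa = 1292 psi
gabbro: 2960 kg/m³ × 9.8 m/s² × 6370 m = 1.848×10^8 Pa = 26800 psi
peridotite: 3160 kg/m³ × 9.8 m/s² × 29360 m = 9.092×10^8 Pa = 1.319×10^5 psi
upper-mantle rock: 3320 kg/m³ × 9.8 m/s² × 31314 m = 1.019×10^9 Pa = 1.478×10^5 psi
Total = 511.9 + 1292 + 26800 + 1.319×10^5 + 1.478×10^5 = 3.0824×10^5 psi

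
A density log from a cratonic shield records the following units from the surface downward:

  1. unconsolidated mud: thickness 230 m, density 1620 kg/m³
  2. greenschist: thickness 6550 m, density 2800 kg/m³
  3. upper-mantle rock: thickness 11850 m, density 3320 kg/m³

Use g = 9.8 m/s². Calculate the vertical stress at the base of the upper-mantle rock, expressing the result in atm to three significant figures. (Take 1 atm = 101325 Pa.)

unconsolidated mud: 1620 kg/m³ × 9.8 m/s² × 230 m = 3.651×10^6 Pa = 36.04 atm
greenschist: 2800 kg/m³ × 9.8 m/s² × 6550 m = 1.797×10^8 Pa = 1774 atm
upper-mantle rock: 3320 kg/m³ × 9.8 m/s² × 11850 m = 3.856×10^8 Pa = 3805 atm
Total = 36.04 + 1774 + 3805 = 5615.0 atm

5610 atm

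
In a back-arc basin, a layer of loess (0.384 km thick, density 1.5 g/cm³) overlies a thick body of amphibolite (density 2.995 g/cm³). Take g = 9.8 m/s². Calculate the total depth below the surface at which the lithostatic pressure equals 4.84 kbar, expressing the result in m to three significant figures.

Pressure at base of upper layers: 1500×9.8×384 = 5.645×10^6 Pa = 0.05645 kbar
Remaining pressure to be supplied by amphibolite: 4.840×10^8 − 5.645×10^6 = 4.784×10^8 Pa
Additional depth in amphibolite = 4.784×10^8 Pa / (2995 kg/m³ × 9.8 m/s²) = 16298 m
Total depth = 384 m + 16298 m = 16682 m

16700 m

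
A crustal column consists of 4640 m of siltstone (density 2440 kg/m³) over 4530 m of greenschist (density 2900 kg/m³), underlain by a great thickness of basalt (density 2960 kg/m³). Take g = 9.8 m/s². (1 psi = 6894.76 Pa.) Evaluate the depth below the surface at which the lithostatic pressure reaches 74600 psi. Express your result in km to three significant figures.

18.6 km

Pressure at base of upper layers: 2440×9.8×4640 + 2900×9.8×4530 = 2.397×10^8 Pa = 34765 psi
Remaining pressure to be supplied by basalt: 5.143×10^8 − 2.397×10^8 = 2.747×10^8 Pa
Additional depth in basalt = 2.747×10^8 Pa / (2960 kg/m³ × 9.8 m/s²) = 9468.2 m
Total depth = 9170 m + 9468.2 m = 18638 m
= 18.638 km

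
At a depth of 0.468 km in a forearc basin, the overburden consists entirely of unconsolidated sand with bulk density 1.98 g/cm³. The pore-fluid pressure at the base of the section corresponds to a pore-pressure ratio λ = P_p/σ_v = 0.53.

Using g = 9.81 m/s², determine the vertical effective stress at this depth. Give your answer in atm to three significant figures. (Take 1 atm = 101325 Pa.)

42.2 atm

Overburden (lithostatic) stress σ_v:
unconsolidated sand: 1980 kg/m³ × 9.81 m/s² × 468 m = 9.090×10^6 Pa = 9.090 MPa
Pore pressure P_p = λ·σ_v = 0.53 × 9.090 MPa = 4.818 MPa
Effective stress σ' = σ_v − P_p = 9.090 − 4.818 = 4.2725 MPa = 42.166 atm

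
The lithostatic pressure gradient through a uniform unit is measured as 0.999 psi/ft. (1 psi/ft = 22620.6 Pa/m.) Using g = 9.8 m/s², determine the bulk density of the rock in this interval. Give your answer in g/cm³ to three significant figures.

ρ = (dP/dz)/g = 0.999 psi/ft / 9.8 m/s² = 22598 Pa/m / 9.8 m/s² = 2305.9 kg/m³
= 2.306 g/cm³

2.31 g/cm³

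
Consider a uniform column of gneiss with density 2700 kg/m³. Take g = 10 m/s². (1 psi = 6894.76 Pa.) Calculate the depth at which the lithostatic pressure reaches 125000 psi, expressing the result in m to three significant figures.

31900 m

h = P/(ρg) = 125000 psi / (2700 kg/m³ × 10 m/s²) = 8.618×10^8 Pa / 27000 Pa/m = 31920 m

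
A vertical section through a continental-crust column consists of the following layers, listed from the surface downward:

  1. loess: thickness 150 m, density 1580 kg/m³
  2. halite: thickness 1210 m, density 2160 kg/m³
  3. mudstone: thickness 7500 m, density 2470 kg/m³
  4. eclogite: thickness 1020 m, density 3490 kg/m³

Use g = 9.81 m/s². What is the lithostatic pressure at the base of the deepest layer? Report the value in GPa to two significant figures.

0.24 GPa

loess: 1580 kg/m³ × 9.81 m/s² × 150 m = 2.325×10^6 Pa = 2.325×10^-3 GPa
halite: 2160 kg/m³ × 9.81 m/s² × 1210 m = 2.564×10^7 Pa = 0.02564 GPa
mudstone: 2470 kg/m³ × 9.81 m/s² × 7500 m = 1.817×10^8 Pa = 0.1817 GPa
eclogite: 3490 kg/m³ × 9.81 m/s² × 1020 m = 3.492×10^7 Pa = 0.03492 GPa
Total = 2.325×10^-3 + 0.02564 + 0.1817 + 0.03492 = 0.24462 GPa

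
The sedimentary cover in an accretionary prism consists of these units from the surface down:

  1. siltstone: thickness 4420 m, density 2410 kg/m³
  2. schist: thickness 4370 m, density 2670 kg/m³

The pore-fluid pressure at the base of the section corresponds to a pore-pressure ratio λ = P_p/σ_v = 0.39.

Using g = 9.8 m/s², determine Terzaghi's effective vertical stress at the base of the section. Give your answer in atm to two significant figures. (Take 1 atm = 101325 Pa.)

1300 atm

Overburden (lithostatic) stress σ_v:
siltstone: 2410 kg/m³ × 9.8 m/s² × 4420 m = 1.044×10^8 Pa = 104.4 MPa
schist: 2670 kg/m³ × 9.8 m/s² × 4370 m = 1.143×10^8 Pa = 114.3 MPa
Total = 104.4 + 114.3 = 218.74 MPa
Pore pressure P_p = λ·σ_v = 0.39 × 218.7 MPa = 85.31 MPa
Effective stress σ' = σ_v − P_p = 218.7 − 85.31 = 133.43 MPa = 1316.8 atm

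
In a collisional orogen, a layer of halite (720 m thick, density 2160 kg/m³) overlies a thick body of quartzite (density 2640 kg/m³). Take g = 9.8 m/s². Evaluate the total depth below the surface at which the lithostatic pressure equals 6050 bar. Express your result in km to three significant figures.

Pressure at base of upper layers: 2160×9.8×720 = 1.524×10^7 Pa = 152.4 bar
Remaining pressure to be supplied by quartzite: 6.050×10^8 − 1.524×10^7 = 5.898×10^8 Pa
Additional depth in quartzite = 5.898×10^8 Pa / (2640 kg/m³ × 9.8 m/s²) = 22795 m
Total depth = 720 m + 22795 m = 23515 m
= 23.515 km

23.5 km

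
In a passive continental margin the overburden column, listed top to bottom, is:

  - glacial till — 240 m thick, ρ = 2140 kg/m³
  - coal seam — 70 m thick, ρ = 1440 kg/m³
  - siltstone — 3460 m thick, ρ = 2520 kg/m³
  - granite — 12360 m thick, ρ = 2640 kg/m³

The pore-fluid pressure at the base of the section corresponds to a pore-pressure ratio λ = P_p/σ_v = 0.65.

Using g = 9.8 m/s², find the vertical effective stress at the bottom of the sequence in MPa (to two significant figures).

140 MPa

Overburden (lithostatic) stress σ_v:
glacial till: 2140 kg/m³ × 9.8 m/s² × 240 m = 5.033×10^6 Pa = 5.033 MPa
coal seam: 1440 kg/m³ × 9.8 m/s² × 70 m = 9.878×10^5 Pa = 0.9878 MPa
siltstone: 2520 kg/m³ × 9.8 m/s² × 3460 m = 8.545×10^7 Pa = 85.45 MPa
granite: 2640 kg/m³ × 9.8 m/s² × 12360 m = 3.198×10^8 Pa = 319.8 MPa
Total = 5.033 + 0.9878 + 85.45 + 319.8 = 411.25 MPa
Pore pressure P_p = λ·σ_v = 0.65 × 411.2 MPa = 267.3 MPa
Effective stress σ' = σ_v − P_p = 411.2 − 267.3 = 143.94 MPa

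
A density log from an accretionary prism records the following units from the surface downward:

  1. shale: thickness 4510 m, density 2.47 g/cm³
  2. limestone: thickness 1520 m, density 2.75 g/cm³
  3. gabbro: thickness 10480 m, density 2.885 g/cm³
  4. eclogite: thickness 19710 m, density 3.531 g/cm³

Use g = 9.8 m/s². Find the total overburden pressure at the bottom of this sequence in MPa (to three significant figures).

shale: 2470 kg/m³ × 9.8 m/s² × 4510 m = 1.092×10^8 Pa = 109.2 MPa
limestone: 2750 kg/m³ × 9.8 m/s² × 1520 m = 4.096×10^7 Pa = 40.96 MPa
gabbro: 2885 kg/m³ × 9.8 m/s² × 10480 m = 2.963×10^8 Pa = 296.3 MPa
eclogite: 3531 kg/m³ × 9.8 m/s² × 19710 m = 6.820×10^8 Pa = 682.0 MPa
Total = 109.2 + 40.96 + 296.3 + 682.0 = 1128.5 MPa

1130 MPa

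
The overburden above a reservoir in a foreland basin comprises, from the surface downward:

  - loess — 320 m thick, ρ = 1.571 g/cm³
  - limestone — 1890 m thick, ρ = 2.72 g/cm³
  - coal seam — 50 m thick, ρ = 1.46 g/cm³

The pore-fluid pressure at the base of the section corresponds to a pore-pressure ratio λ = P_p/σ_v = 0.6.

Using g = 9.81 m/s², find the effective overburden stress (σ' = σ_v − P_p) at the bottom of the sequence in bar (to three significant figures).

Overburden (lithostatic) stress σ_v:
loess: 1571 kg/m³ × 9.81 m/s² × 320 m = 4.932×10^6 Pa = 4.932 MPa
limestone: 2720 kg/m³ × 9.81 m/s² × 1890 m = 5.043×10^7 Pa = 50.43 MPa
coal seam: 1460 kg/m³ × 9.81 m/s² × 50 m = 7.161×10^5 Pa = 0.7161 MPa
Total = 4.932 + 50.43 + 0.7161 = 56.079 MPa
Pore pressure P_p = λ·σ_v = 0.6 × 56.08 MPa = 33.65 MPa
Effective stress σ' = σ_v − P_p = 56.08 − 33.65 = 22.432 MPa = 224.32 bar

224 bar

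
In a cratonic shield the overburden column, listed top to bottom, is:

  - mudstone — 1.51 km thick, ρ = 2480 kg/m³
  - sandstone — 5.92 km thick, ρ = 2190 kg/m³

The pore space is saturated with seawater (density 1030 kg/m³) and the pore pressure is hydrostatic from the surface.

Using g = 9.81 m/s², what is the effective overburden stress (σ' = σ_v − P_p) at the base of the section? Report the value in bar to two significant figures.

Overburden (lithostatic) stress σ_v:
mudstone: 2480 kg/m³ × 9.81 m/s² × 1510 m = 3.674×10^7 Pa = 36.74 MPa
sandstone: 2190 kg/m³ × 9.81 m/s² × 5920 m = 1.272×10^8 Pa = 127.2 MPa
Total = 36.74 + 127.2 = 163.92 MPa
Pore pressure P_p = 1030 kg/m³ × 9.81 m/s² × 7430 m = 7.507×10^7 Pa = 75.07 MPa
Effective stress σ' = σ_v − P_p = 163.9 − 75.07 = 88.846 MPa = 888.46 bar

890 bar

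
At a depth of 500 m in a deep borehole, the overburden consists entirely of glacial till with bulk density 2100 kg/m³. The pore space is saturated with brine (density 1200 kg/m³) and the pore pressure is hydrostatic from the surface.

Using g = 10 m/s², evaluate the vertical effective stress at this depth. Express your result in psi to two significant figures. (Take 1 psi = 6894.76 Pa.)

650 psi

Overburden (lithostatic) stress σ_v:
glacial till: 2100 kg/m³ × 10 m/s² × 500 m = 1.050×10^7 Pa = 10.50 MPa
Pore pressure P_p = 1200 kg/m³ × 10 m/s² × 500 m = 6.000×10^6 Pa = 6.000 MPa
Effective stress σ' = σ_v − P_p = 10.50 − 6.000 = 4.5000 MPa = 652.67 psi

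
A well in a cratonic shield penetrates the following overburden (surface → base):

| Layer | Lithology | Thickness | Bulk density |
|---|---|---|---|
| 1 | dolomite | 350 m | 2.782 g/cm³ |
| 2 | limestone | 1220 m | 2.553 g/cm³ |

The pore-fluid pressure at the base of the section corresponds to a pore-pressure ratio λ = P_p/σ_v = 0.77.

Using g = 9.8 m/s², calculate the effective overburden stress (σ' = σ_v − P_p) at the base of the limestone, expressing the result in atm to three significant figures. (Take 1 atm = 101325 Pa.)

Overburden (lithostatic) stress σ_v:
dolomite: 2782 kg/m³ × 9.8 m/s² × 350 m = 9.542×10^6 Pa = 9.542 MPa
limestone: 2553 kg/m³ × 9.8 m/s² × 1220 m = 3.052×10^7 Pa = 30.52 MPa
Total = 9.542 + 30.52 = 40.066 MPa
Pore pressure P_p = λ·σ_v = 0.77 × 40.07 MPa = 30.85 MPa
Effective stress σ' = σ_v − P_p = 40.07 − 30.85 = 9.2152 MPa = 90.947 atm

90.9 atm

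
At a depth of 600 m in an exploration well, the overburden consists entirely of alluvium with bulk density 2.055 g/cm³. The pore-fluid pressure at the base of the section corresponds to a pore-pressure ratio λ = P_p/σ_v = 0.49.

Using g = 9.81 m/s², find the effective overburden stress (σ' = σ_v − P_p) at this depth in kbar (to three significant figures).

Overburden (lithostatic) stress σ_v:
alluvium: 2055 kg/m³ × 9.81 m/s² × 600 m = 1.210×10^7 Pa = 12.10 MPa
Pore pressure P_p = λ·σ_v = 0.49 × 12.10 MPa = 5.927 MPa
Effective stress σ' = σ_v − P_p = 12.10 − 5.927 = 6.1688 MPa = 0.061688 kbar

0.0617 kbar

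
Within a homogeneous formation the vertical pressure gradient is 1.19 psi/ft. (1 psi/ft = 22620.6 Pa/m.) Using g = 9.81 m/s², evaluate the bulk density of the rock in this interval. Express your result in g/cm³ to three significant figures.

ρ = (dP/dz)/g = 1.19 psi/ft / 9.81 m/s² = 26919 Pa/m / 9.81 m/s² = 2744.0 kg/m³
= 2.744 g/cm³

2.74 g/cm³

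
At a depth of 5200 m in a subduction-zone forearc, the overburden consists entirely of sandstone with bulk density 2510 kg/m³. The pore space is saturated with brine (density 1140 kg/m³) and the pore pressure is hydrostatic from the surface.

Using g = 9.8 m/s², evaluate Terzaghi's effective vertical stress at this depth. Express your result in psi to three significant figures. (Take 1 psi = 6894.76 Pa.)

10100 psi

Overburden (lithostatic) stress σ_v:
sandstone: 2510 kg/m³ × 9.8 m/s² × 5200 m = 1.279×10^8 Pa = 127.9 MPa
Pore pressure P_p = 1140 kg/m³ × 9.8 m/s² × 5200 m = 5.809×10^7 Pa = 58.09 MPa
Effective stress σ' = σ_v − P_p = 127.9 − 58.09 = 69.815 MPa = 10126 psi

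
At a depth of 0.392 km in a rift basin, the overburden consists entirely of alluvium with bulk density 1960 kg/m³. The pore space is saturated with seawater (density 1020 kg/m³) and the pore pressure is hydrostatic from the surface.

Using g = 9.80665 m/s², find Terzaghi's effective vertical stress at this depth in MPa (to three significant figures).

3.61 MPa

Overburden (lithostatic) stress σ_v:
alluvium: 1960 kg/m³ × 9.80665 m/s² × 392 m = 7.535×10^6 Pa = 7.535 MPa
Pore pressure P_p = 1020 kg/m³ × 9.80665 m/s² × 392 m = 3.921×10^6 Pa = 3.921 MPa
Effective stress σ' = σ_v − P_p = 7.535 − 3.921 = 3.6136 MPa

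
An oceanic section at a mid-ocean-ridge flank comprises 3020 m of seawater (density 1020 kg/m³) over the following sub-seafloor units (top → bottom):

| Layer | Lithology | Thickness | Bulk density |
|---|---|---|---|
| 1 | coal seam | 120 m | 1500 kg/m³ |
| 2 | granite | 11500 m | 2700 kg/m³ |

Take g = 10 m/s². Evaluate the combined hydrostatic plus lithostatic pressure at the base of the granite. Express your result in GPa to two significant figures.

seawater: 1020 kg/m³ × 10 m/s² × 3020 m = 3.080×10^7 Pa = 0.03080 GPa
coal seam: 1500 kg/m³ × 10 m/s² × 120 m = 1.800×10^6 Pa = 1.800×10^-3 GPa
granite: 2700 kg/m³ × 10 m/s² × 11500 m = 3.105×10^8 Pa = 0.3105 GPa
Total = 0.03080 + 1.800×10^-3 + 0.3105 = 0.34310 GPa

0.34 GPa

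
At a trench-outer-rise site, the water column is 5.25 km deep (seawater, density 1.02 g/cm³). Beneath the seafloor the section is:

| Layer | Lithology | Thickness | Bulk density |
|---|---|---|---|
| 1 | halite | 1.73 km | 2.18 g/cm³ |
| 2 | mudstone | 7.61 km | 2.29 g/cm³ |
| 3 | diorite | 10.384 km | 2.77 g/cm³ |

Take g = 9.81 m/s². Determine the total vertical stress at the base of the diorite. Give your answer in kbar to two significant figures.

seawater: 1020 kg/m³ × 9.81 m/s² × 5250 m = 5.253×10^7 Pa = 0.5253 kbar
halite: 2180 kg/m³ × 9.81 m/s² × 1730 m = 3.700×10^7 Pa = 0.3700 kbar
mudstone: 2290 kg/m³ × 9.81 m/s² × 7610 m = 1.710×10^8 Pa = 1.710 kbar
diorite: 2770 kg/m³ × 9.81 m/s² × 10384 m = 2.822×10^8 Pa = 2.822 kbar
Total = 0.5253 + 0.3700 + 1.710 + 2.822 = 5.4266 kbar

5.4 kbar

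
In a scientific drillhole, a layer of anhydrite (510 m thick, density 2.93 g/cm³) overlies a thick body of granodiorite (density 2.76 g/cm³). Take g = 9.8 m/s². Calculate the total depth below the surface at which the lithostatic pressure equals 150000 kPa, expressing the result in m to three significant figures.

5510 m

Pressure at base of upper layers: 2930×9.8×510 = 1.464×10^7 Pa = 14644 kPa
Remaining pressure to be supplied by granodiorite: 1.500×10^8 − 1.464×10^7 = 1.354×10^8 Pa
Additional depth in granodiorite = 1.354×10^8 Pa / (2760 kg/m³ × 9.8 m/s²) = 5004.3 m
Total depth = 510 m + 5004.3 m = 5514.3 m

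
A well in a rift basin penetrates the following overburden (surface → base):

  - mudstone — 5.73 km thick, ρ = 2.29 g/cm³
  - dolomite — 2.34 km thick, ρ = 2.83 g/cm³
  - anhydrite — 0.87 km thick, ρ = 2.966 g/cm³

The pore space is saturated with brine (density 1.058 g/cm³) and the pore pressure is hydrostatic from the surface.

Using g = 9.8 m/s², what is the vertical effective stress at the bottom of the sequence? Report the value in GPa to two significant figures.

Overburden (lithostatic) stress σ_v:
mudstone: 2290 kg/m³ × 9.8 m/s² × 5730 m = 1.286×10^8 Pa = 128.6 MPa
dolomite: 2830 kg/m³ × 9.8 m/s² × 2340 m = 6.490×10^7 Pa = 64.90 MPa
anhydrite: 2966 kg/m³ × 9.8 m/s² × 870 m = 2.529×10^7 Pa = 25.29 MPa
Total = 128.6 + 64.90 + 25.29 = 218.78 MPa
Pore pressure P_p = 1058 kg/m³ × 9.8 m/s² × 8940 m = 9.269×10^7 Pa = 92.69 MPa
Effective stress σ' = σ_v − P_p = 218.8 − 92.69 = 126.08 MPa = 0.12608 GPa

0.13 GPa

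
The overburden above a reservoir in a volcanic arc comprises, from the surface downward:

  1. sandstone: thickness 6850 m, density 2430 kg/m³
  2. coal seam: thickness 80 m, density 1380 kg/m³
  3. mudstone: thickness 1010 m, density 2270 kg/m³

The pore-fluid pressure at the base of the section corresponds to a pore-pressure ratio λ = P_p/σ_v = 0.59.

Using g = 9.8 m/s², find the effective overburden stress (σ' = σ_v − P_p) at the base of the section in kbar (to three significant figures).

Overburden (lithostatic) stress σ_v:
sandstone: 2430 kg/m³ × 9.8 m/s² × 6850 m = 1.631×10^8 Pa = 163.1 MPa
coal seam: 1380 kg/m³ × 9.8 m/s² × 80 m = 1.082×10^6 Pa = 1.082 MPa
mudstone: 2270 kg/m³ × 9.8 m/s² × 1010 m = 2.247×10^7 Pa = 22.47 MPa
Total = 163.1 + 1.082 + 22.47 = 186.68 MPa
Pore pressure P_p = λ·σ_v = 0.59 × 186.7 MPa = 110.1 MPa
Effective stress σ' = σ_v − P_p = 186.7 − 110.1 = 76.537 MPa = 0.76537 kbar

0.765 kbar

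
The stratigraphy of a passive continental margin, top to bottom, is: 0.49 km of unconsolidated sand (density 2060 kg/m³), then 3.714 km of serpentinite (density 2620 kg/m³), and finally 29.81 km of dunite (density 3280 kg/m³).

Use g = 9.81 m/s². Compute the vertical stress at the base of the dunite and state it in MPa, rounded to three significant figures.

unconsolidated sand: 2060 kg/m³ × 9.81 m/s² × 490 m = 9.902×10^6 Pa = 9.902 MPa
serpentinite: 2620 kg/m³ × 9.81 m/s² × 3714 m = 9.546×10^7 Pa = 95.46 MPa
dunite: 3280 kg/m³ × 9.81 m/s² × 29810 m = 9.592×10^8 Pa = 959.2 MPa
Total = 9.902 + 95.46 + 959.2 = 1064.6 MPa

1060 MPa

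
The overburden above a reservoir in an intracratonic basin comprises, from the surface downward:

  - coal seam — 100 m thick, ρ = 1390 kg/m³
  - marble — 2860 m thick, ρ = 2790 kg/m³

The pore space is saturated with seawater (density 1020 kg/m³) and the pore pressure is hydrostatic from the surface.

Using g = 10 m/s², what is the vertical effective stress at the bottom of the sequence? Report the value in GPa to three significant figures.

0.0510 GPa

Overburden (lithostatic) stress σ_v:
coal seam: 1390 kg/m³ × 10 m/s² × 100 m = 1.390×10^6 Pa = 1.390 MPa
marble: 2790 kg/m³ × 10 m/s² × 2860 m = 7.979×10^7 Pa = 79.79 MPa
Total = 1.390 + 79.79 = 81.184 MPa
Pore pressure P_p = 1020 kg/m³ × 10 m/s² × 2960 m = 3.019×10^7 Pa = 30.19 MPa
Effective stress σ' = σ_v − P_p = 81.18 − 30.19 = 50.992 MPa = 0.050992 GPa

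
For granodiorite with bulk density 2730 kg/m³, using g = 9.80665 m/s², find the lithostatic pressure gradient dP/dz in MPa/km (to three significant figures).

dP/dz = ρg = 2730 kg/m³ × 9.80665 m/s² = 26772 Pa/m
= 26772 Pa/m × (1 MPa/km / 1000.0 Pa/m) = 26.772 MPa/km

26.8 MPa/km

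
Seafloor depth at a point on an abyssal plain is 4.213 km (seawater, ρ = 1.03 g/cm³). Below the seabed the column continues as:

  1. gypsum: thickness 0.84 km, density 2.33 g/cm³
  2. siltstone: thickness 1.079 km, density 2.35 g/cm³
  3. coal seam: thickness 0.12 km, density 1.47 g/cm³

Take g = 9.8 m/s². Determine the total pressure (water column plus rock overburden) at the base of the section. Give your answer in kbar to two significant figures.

seawater: 1030 kg/m³ × 9.8 m/s² × 4213 m = 4.253×10^7 Pa = 0.4253 kbar
gypsum: 2330 kg/m³ × 9.8 m/s² × 840 m = 1.918×10^7 Pa = 0.1918 kbar
siltstone: 2350 kg/m³ × 9.8 m/s² × 1079 m = 2.485×10^7 Pa = 0.2485 kbar
coal seam: 1470 kg/m³ × 9.8 m/s² × 120 m = 1.729×10^6 Pa = 0.01729 kbar
Total = 0.4253 + 0.1918 + 0.2485 + 0.01729 = 0.88285 kbar

0.88 kbar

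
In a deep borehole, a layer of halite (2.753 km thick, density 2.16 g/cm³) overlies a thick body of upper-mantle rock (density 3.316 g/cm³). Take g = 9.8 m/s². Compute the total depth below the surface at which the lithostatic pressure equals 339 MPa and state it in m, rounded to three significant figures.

Pressure at base of upper layers: 2160×9.8×2753 = 5.828×10^7 Pa = 58.28 MPa
Remaining pressure to be supplied by upper-mantle rock: 3.390×10^8 − 5.828×10^7 = 2.807×10^8 Pa
Additional depth in upper-mantle rock = 2.807×10^8 Pa / (3316 kg/m³ × 9.8 m/s²) = 8638.5 m
Total depth = 2753 m + 8638.5 m = 11392 m

11400 m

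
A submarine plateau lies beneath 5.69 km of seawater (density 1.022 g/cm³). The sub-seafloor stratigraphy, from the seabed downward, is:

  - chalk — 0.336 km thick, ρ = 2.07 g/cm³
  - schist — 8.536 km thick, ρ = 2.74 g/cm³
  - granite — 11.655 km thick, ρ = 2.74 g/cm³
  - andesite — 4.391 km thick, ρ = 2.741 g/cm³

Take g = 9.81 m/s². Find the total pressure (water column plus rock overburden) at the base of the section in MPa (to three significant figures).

seawater: 1022 kg/m³ × 9.81 m/s² × 5690 m = 5.705×10^7 Pa = 57.05 MPa
chalk: 2070 kg/m³ × 9.81 m/s² × 336 m = 6.823×10^6 Pa = 6.823 MPa
schist: 2740 kg/m³ × 9.81 m/s² × 8536 m = 2.294×10^8 Pa = 229.4 MPa
granite: 2740 kg/m³ × 9.81 m/s² × 11655 m = 3.133×10^8 Pa = 313.3 MPa
andesite: 2741 kg/m³ × 9.81 m/s² × 4391 m = 1.181×10^8 Pa = 118.1 MPa
Total = 57.05 + 6.823 + 229.4 + 313.3 + 118.1 = 724.66 MPa

725 MPa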